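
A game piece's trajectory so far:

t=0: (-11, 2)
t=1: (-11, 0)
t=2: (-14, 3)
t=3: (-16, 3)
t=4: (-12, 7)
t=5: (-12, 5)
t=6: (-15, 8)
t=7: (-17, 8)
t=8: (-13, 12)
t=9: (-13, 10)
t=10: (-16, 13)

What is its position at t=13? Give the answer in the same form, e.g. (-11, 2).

Differencing gives (+0, -2), (-3, +3), (-2, +0), (+4, +4), (+0, -2), (-3, +3), (-2, +0), (+4, +4), (+0, -2), (-3, +3). This is the pattern (+0, -2), (-3, +3), (-2, +0), (+4, +4) repeated.
step 11: apply (-2, +0) → (-18, 13)
step 12: apply (+4, +4) → (-14, 17)
step 13: apply (+0, -2) → (-14, 15)

(-14, 15)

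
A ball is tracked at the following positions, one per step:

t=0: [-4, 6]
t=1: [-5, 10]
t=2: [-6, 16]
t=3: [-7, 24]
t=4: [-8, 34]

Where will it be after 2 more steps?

[-10, 60]

Successive displacements: [-1, +4], [-1, +6], [-1, +8], [-1, +10] — each changes by [+0, +2].
step 5: [-8, 34] + [-1, +12] → [-9, 46]
step 6: [-9, 46] + [-1, +14] → [-10, 60]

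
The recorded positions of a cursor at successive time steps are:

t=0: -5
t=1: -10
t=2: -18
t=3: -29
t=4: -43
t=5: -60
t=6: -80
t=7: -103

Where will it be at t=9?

Taking differences between consecutive positions: -5, -8, -11, -14, -17, -20, -23. These grow by -3 each step.
step 8: -103 − 26 → -129
step 9: -129 − 29 → -158

-158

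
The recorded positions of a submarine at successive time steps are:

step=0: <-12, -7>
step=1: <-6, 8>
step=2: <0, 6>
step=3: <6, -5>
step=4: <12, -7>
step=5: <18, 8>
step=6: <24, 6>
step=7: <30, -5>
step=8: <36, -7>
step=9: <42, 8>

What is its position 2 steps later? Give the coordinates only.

<54, -5>

The first coordinate changes by +6 each step, so at step 11 it is -12 + 11·(6) = 54.
The second coordinate repeats the cycle [-7, 8, 6, -5] with period 4; step 11 mod 4 = 3, giving -5.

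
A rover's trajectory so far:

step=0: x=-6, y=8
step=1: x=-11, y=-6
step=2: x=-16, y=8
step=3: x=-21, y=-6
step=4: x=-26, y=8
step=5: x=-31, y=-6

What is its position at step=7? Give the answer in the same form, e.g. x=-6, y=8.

X: linear, -5 per step → -41 at step 7.
Y: cycles through 8, -6 every 2 steps. Step 7 lands at position 1 of the cycle → -6.

x=-41, y=-6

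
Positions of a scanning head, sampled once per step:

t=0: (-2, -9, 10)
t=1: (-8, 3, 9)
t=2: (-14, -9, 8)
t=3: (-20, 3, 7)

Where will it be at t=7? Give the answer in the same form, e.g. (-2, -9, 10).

(-44, 3, 3)

First: linear, -6 per step → -44 at step 7.
Second: cycles through -9, 3 every 2 steps. Step 7 lands at position 1 of the cycle → 3.
Third: linear, -1 per step → 3 at step 7.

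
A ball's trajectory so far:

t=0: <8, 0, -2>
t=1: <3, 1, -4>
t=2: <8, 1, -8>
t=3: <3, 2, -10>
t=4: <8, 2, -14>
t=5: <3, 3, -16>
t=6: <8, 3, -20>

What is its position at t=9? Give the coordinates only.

The moves between consecutive positions are <-5, +1, -2>, <+5, +0, -4>, <-5, +1, -2>, <+5, +0, -4>, <-5, +1, -2>, <+5, +0, -4>; they repeat the 2-cycle [<-5, +1, -2>, <+5, +0, -4>].
step 7: apply <-5, +1, -2> → <3, 4, -22>
step 8: apply <+5, +0, -4> → <8, 4, -26>
step 9: apply <-5, +1, -2> → <3, 5, -28>

<3, 5, -28>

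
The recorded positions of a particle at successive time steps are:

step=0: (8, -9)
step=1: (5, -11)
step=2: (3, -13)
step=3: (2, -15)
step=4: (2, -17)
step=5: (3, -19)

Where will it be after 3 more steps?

(12, -25)

First differences are (-3, -2), (-2, -2), (-1, -2), (+0, -2), (+1, -2); their common second difference is (+1, +0) (constant acceleration).
step 6: (3, -19) + (+2, -2) → (5, -21)
step 7: (5, -21) + (+3, -2) → (8, -23)
step 8: (8, -23) + (+4, -2) → (12, -25)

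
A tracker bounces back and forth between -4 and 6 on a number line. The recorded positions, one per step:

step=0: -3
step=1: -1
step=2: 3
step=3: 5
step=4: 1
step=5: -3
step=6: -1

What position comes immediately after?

3

The value travels 4 per step and bounces off the walls at -4 and 6.
  step 7: -1 → 3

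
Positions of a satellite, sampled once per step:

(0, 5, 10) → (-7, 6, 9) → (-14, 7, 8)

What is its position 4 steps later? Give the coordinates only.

(-42, 11, 4)

Each step adds (-7, +1, -1) to the position.
step 3: (-14, 7, 8) + (-7, +1, -1) → (-21, 8, 7)
step 4: (-21, 8, 7) + (-7, +1, -1) → (-28, 9, 6)
step 5: (-28, 9, 6) + (-7, +1, -1) → (-35, 10, 5)
step 6: (-35, 10, 5) + (-7, +1, -1) → (-42, 11, 4)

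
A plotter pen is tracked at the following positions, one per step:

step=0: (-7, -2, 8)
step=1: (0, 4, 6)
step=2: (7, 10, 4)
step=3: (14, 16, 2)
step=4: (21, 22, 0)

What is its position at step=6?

Each step adds (+7, +6, -2) to the position.
step 5: (21, 22, 0) + (+7, +6, -2) → (28, 28, -2)
step 6: (28, 28, -2) + (+7, +6, -2) → (35, 34, -4)

(35, 34, -4)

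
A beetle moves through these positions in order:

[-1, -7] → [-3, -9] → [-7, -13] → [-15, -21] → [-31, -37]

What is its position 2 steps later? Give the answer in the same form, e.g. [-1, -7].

[-127, -133]

Consecutive displacements [-2, -2], [-4, -4], [-8, -8], [-16, -16] scale by a factor of 2 each step.
step 5: [-31, -37] + [-32, -32] → [-63, -69]
step 6: [-63, -69] + [-64, -64] → [-127, -133]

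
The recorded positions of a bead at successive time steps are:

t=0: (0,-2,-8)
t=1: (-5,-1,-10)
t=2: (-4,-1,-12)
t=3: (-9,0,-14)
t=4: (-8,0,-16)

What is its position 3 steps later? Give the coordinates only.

The moves between consecutive positions are (-5,+1,-2), (+1,+0,-2), (-5,+1,-2), (+1,+0,-2); they repeat the 2-cycle [(-5,+1,-2), (+1,+0,-2)].
step 5: apply (-5,+1,-2) → (-13,1,-18)
step 6: apply (+1,+0,-2) → (-12,1,-20)
step 7: apply (-5,+1,-2) → (-17,2,-22)

(-17,2,-22)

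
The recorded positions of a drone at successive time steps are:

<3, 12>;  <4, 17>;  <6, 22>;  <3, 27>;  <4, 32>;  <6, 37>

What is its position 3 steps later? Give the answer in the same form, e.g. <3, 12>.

<6, 52>

The first coordinate repeats the cycle [3, 4, 6] with period 3; step 8 mod 3 = 2, giving 6.
The second coordinate changes by +5 each step, so at step 8 it is 12 + 8·(5) = 52.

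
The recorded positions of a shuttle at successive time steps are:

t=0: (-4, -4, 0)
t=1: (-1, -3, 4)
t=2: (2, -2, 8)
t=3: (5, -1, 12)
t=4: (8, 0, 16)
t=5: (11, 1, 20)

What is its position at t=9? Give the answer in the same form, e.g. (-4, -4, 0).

(23, 5, 36)

Each step adds (+3, +1, +4) to the position.
step 6: (11, 1, 20) + (+3, +1, +4) → (14, 2, 24)
step 7: (14, 2, 24) + (+3, +1, +4) → (17, 3, 28)
step 8: (17, 3, 28) + (+3, +1, +4) → (20, 4, 32)
step 9: (20, 4, 32) + (+3, +1, +4) → (23, 5, 36)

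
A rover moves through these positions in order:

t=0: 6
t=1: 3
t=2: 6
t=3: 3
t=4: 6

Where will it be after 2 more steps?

Consecutive displacements -3, +3, -3, +3 scale by a factor of -1 each step.
step 5: 6 − 3 → 3
step 6: 3 + 3 → 6

6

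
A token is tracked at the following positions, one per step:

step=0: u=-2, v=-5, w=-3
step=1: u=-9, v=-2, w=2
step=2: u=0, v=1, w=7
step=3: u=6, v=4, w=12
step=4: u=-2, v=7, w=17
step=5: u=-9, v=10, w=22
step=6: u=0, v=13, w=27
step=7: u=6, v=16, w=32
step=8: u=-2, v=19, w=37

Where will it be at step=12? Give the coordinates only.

u=-2, v=31, w=57

The u coordinate repeats the cycle [-2, -9, 0, 6] with period 4; step 12 mod 4 = 0, giving -2.
The v coordinate changes by +3 each step, so at step 12 it is -5 + 12·(3) = 31.
The w coordinate changes by +5 each step, so at step 12 it is -3 + 12·(5) = 57.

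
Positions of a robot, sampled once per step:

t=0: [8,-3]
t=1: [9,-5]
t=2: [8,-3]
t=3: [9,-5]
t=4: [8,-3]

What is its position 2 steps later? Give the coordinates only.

Consecutive displacements [+1,-2], [-1,+2], [+1,-2], [-1,+2] scale by a factor of -1 each step.
step 5: [8,-3] + [+1,-2] → [9,-5]
step 6: [9,-5] + [-1,+2] → [8,-3]

[8,-3]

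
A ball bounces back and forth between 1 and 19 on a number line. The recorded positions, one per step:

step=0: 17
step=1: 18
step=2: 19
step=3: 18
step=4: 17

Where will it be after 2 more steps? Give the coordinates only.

The value travels 1 per step and bounces off the walls at 1 and 19.
  step 5: 17 → 16
  step 6: 16 → 15

15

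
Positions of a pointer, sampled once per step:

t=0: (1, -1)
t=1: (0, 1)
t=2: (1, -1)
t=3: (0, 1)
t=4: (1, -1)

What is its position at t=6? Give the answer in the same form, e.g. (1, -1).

The jumps are (-1, +2), (+1, -2), (-1, +2), (+1, -2) — a geometric progression with ratio -1.
step 5: (1, -1) + (-1, +2) → (0, 1)
step 6: (0, 1) + (+1, -2) → (1, -1)

(1, -1)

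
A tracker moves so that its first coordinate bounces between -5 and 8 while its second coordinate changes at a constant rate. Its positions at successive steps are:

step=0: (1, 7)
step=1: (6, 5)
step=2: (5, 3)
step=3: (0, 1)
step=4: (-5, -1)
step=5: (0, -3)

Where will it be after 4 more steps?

(-4, -11)

The first coordinate reflects between -5 and 8, moving 5 per step.
  step 6: 0 → 5
  step 7: 5 → 6
  step 8: 6 → 1
  step 9: 1 → -4
The second coordinate changes by -2 each step: at step 9 it is -11.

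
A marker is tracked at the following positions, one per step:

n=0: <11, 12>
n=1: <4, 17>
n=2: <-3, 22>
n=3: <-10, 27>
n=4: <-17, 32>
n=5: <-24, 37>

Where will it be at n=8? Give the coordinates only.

<-45, 52>

The position changes by <-7, +5> every step.
step 6: <-24, 37> + <-7, +5> → <-31, 42>
step 7: <-31, 42> + <-7, +5> → <-38, 47>
step 8: <-38, 47> + <-7, +5> → <-45, 52>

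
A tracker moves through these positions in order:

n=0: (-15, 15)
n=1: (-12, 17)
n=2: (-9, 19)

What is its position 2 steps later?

(-3, 23)

Each step adds (+3, +2) to the position.
step 3: (-9, 19) + (+3, +2) → (-6, 21)
step 4: (-6, 21) + (+3, +2) → (-3, 23)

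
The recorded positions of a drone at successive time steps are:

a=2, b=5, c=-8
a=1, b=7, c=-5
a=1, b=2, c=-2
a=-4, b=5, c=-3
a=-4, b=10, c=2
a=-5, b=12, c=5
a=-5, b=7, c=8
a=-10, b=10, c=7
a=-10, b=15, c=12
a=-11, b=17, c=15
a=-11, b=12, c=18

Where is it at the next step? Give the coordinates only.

a=-16, b=15, c=17

The moves between consecutive positions are (-1,+2,+3), (+0,-5,+3), (-5,+3,-1), (+0,+5,+5), (-1,+2,+3), (+0,-5,+3), (-5,+3,-1), (+0,+5,+5), (-1,+2,+3), (+0,-5,+3); they repeat the 4-cycle [(-1,+2,+3), (+0,-5,+3), (-5,+3,-1), (+0,+5,+5)].
step 11: apply (-5,+3,-1) → a=-16, b=15, c=17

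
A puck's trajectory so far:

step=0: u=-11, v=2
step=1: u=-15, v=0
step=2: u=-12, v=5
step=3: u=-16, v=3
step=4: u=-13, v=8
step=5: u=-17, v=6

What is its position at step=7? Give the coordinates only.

u=-18, v=9

The moves between consecutive positions are (-4,-2), (+3,+5), (-4,-2), (+3,+5), (-4,-2); they repeat the 2-cycle [(-4,-2), (+3,+5)].
step 6: apply (+3,+5) → u=-14, v=11
step 7: apply (-4,-2) → u=-18, v=9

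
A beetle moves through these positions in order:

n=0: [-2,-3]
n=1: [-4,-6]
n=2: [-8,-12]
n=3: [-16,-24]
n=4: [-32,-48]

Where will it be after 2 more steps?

[-128,-192]

Consecutive displacements [-2,-3], [-4,-6], [-8,-12], [-16,-24] scale by a factor of 2 each step.
step 5: [-32,-48] + [-32,-48] → [-64,-96]
step 6: [-64,-96] + [-64,-96] → [-128,-192]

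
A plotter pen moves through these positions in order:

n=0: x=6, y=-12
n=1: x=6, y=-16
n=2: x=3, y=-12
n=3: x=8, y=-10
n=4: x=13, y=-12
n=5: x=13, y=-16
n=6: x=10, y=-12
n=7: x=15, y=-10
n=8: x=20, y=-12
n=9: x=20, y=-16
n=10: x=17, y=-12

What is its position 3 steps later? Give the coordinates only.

Differencing gives (+0, -4), (-3, +4), (+5, +2), (+5, -2), (+0, -4), (-3, +4), (+5, +2), (+5, -2), (+0, -4), (-3, +4). This is the pattern (+0, -4), (-3, +4), (+5, +2), (+5, -2) repeated.
step 11: apply (+5, +2) → x=22, y=-10
step 12: apply (+5, -2) → x=27, y=-12
step 13: apply (+0, -4) → x=27, y=-16

x=27, y=-16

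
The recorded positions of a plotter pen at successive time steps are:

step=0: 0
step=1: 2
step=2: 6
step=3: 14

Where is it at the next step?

30

Step-to-step displacements: +2, +4, +8; each is 2× the previous.
step 4: 14 + 16 → 30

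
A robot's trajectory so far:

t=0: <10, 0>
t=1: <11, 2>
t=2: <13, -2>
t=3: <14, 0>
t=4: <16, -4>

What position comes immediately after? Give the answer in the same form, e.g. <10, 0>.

The moves between consecutive positions are <+1, +2>, <+2, -4>, <+1, +2>, <+2, -4>; they repeat the 2-cycle [<+1, +2>, <+2, -4>].
step 5: apply <+1, +2> → <17, -2>

<17, -2>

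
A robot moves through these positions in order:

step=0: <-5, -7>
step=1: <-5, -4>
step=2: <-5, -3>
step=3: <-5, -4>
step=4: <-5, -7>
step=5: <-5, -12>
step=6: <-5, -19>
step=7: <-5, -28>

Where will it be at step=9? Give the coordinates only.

First differences are <+0, +3>, <+0, +1>, <+0, -1>, <+0, -3>, <+0, -5>, <+0, -7>, <+0, -9>; their common second difference is <+0, -2> (constant acceleration).
step 8: <-5, -28> + <+0, -11> → <-5, -39>
step 9: <-5, -39> + <+0, -13> → <-5, -52>

<-5, -52>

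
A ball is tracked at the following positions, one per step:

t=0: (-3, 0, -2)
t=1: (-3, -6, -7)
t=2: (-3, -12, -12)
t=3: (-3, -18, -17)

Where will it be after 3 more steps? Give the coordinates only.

(-3, -36, -32)

Constant displacement of (+0, -6, -5) per step.
step 4: (-3, -18, -17) + (+0, -6, -5) → (-3, -24, -22)
step 5: (-3, -24, -22) + (+0, -6, -5) → (-3, -30, -27)
step 6: (-3, -30, -27) + (+0, -6, -5) → (-3, -36, -32)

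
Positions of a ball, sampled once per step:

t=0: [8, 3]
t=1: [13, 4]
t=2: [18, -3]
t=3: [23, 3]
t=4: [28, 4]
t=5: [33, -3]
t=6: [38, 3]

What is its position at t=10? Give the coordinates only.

The first coordinate changes by +5 each step, so at step 10 it is 8 + 10·(5) = 58.
The second coordinate repeats the cycle [3, 4, -3] with period 3; step 10 mod 3 = 1, giving 4.

[58, 4]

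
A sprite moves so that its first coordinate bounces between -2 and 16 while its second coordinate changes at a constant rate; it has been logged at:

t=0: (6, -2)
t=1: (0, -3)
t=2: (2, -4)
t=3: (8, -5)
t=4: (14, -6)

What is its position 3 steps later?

The first coordinate travels 6 per step and bounces off the walls at -2 and 16.
  step 5: 14 → 12
  step 6: 12 → 6
  step 7: 6 → 0
The second coordinate changes by -1 each step: at step 7 it is -9.

(0, -9)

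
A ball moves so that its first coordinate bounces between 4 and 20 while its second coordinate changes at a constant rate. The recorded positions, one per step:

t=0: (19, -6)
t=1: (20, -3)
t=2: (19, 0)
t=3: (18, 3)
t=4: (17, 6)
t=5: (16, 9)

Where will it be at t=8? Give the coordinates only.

(13, 18)

The first coordinate reflects between 4 and 20, moving 1 per step.
  step 6: 16 → 15
  step 7: 15 → 14
  step 8: 14 → 13
The second coordinate changes by +3 each step: at step 8 it is 18.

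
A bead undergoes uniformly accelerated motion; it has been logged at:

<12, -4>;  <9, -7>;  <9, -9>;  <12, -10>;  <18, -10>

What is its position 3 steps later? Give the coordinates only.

First differences are <-3, -3>, <+0, -2>, <+3, -1>, <+6, +0>; their common second difference is <+3, +1> (constant acceleration).
step 5: <18, -10> + <+9, +1> → <27, -9>
step 6: <27, -9> + <+12, +2> → <39, -7>
step 7: <39, -7> + <+15, +3> → <54, -4>

<54, -4>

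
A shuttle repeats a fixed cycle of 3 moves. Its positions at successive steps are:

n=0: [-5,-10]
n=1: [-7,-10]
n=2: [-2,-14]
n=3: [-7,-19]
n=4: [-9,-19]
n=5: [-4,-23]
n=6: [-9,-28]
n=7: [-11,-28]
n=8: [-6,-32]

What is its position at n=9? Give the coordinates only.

[-11,-37]

Differencing gives [-2,+0], [+5,-4], [-5,-5], [-2,+0], [+5,-4], [-5,-5], [-2,+0], [+5,-4]. This is the pattern [-2,+0], [+5,-4], [-5,-5] repeated.
step 9: apply [-5,-5] → [-11,-37]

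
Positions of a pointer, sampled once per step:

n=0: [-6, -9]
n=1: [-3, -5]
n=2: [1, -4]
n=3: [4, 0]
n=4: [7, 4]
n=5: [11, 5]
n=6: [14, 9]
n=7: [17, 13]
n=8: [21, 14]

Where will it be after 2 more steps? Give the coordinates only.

[27, 22]

The moves between consecutive positions are [+3, +4], [+4, +1], [+3, +4], [+3, +4], [+4, +1], [+3, +4], [+3, +4], [+4, +1]; they repeat the 3-cycle [[+3, +4], [+4, +1], [+3, +4]].
step 9: apply [+3, +4] → [24, 18]
step 10: apply [+3, +4] → [27, 22]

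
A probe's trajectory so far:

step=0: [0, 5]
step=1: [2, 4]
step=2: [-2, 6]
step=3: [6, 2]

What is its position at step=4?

[-10, 10]

Step-to-step displacements: [+2, -1], [-4, +2], [+8, -4]; each is -2× the previous.
step 4: [6, 2] + [-16, +8] → [-10, 10]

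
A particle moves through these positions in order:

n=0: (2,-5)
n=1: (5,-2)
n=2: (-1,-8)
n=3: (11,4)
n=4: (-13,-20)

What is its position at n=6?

(-61,-68)

Step-to-step displacements: (+3,+3), (-6,-6), (+12,+12), (-24,-24); each is -2× the previous.
step 5: (-13,-20) + (+48,+48) → (35,28)
step 6: (35,28) + (-96,-96) → (-61,-68)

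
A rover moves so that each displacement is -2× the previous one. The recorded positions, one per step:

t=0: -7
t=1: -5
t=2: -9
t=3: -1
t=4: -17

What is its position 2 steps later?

Consecutive displacements +2, -4, +8, -16 scale by a factor of -2 each step.
step 5: -17 + 32 → 15
step 6: 15 − 64 → -49

-49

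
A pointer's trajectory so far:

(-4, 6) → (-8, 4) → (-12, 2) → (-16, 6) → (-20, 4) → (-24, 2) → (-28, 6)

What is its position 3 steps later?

(-40, 6)

First: linear, -4 per step → -40 at step 9.
Second: cycles through 6, 4, 2 every 3 steps. Step 9 lands at position 0 of the cycle → 6.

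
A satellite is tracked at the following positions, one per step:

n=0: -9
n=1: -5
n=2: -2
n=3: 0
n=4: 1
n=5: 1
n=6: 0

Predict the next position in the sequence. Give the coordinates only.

-2

Taking differences between consecutive positions: +4, +3, +2, +1, +0, -1. These grow by -1 each step.
step 7: 0 − 2 → -2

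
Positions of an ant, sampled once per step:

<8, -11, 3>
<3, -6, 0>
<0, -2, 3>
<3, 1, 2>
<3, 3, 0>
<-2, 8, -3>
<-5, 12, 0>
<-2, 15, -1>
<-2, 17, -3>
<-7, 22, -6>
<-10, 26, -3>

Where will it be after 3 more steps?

Differencing gives <-5, +5, -3>, <-3, +4, +3>, <+3, +3, -1>, <+0, +2, -2>, <-5, +5, -3>, <-3, +4, +3>, <+3, +3, -1>, <+0, +2, -2>, <-5, +5, -3>, <-3, +4, +3>. This is the pattern <-5, +5, -3>, <-3, +4, +3>, <+3, +3, -1>, <+0, +2, -2> repeated.
step 11: apply <+3, +3, -1> → <-7, 29, -4>
step 12: apply <+0, +2, -2> → <-7, 31, -6>
step 13: apply <-5, +5, -3> → <-12, 36, -9>

<-12, 36, -9>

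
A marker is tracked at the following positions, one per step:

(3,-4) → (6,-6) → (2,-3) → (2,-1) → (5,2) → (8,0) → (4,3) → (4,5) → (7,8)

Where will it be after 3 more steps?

(6,11)

Differencing gives (+3,-2), (-4,+3), (+0,+2), (+3,+3), (+3,-2), (-4,+3), (+0,+2), (+3,+3). This is the pattern (+3,-2), (-4,+3), (+0,+2), (+3,+3) repeated.
step 9: apply (+3,-2) → (10,6)
step 10: apply (-4,+3) → (6,9)
step 11: apply (+0,+2) → (6,11)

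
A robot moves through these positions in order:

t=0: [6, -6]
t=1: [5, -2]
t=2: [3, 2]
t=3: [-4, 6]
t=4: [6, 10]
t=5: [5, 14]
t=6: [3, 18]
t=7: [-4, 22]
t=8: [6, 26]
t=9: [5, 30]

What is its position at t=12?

First: cycles through 6, 5, 3, -4 every 4 steps. Step 12 lands at position 0 of the cycle → 6.
Second: linear, +4 per step → 42 at step 12.

[6, 42]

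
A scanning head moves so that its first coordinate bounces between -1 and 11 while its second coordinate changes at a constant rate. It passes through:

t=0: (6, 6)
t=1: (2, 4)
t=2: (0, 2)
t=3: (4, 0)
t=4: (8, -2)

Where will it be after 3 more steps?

(2, -8)

The first coordinate travels 4 per step and bounces off the walls at -1 and 11.
  step 5: 8 → 10
  step 6: 10 → 6
  step 7: 6 → 2
The second coordinate changes by -2 each step: at step 7 it is -8.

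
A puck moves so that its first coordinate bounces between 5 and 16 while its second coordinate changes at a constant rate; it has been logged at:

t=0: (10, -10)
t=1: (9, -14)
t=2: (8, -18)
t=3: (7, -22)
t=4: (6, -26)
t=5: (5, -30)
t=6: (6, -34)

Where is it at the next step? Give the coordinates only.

The first coordinate travels 1 per step and bounces off the walls at 5 and 16.
  step 7: 6 → 7
The second coordinate changes by -4 each step: at step 7 it is -38.

(7, -38)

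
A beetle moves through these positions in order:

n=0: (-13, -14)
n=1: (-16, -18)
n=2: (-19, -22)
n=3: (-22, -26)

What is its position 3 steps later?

Each step adds (-3, -4) to the position.
step 4: (-22, -26) + (-3, -4) → (-25, -30)
step 5: (-25, -30) + (-3, -4) → (-28, -34)
step 6: (-28, -34) + (-3, -4) → (-31, -38)

(-31, -38)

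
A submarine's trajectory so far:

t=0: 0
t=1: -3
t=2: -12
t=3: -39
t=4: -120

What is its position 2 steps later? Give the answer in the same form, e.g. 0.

-1092

The jumps are -3, -9, -27, -81 — a geometric progression with ratio 3.
step 5: -120 − 243 → -363
step 6: -363 − 729 → -1092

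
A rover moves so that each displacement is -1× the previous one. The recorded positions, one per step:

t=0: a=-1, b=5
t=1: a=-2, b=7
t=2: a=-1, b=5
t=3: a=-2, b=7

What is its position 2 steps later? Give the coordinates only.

The jumps are (-1,+2), (+1,-2), (-1,+2) — a geometric progression with ratio -1.
step 4: a=-2, b=7 + (+1,-2) → a=-1, b=5
step 5: a=-1, b=5 + (-1,+2) → a=-2, b=7

a=-2, b=7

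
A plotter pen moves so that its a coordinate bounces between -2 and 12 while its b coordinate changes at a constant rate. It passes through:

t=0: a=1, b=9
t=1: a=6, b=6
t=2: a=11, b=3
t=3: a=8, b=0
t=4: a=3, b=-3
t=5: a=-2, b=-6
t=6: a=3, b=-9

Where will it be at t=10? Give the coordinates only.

a=1, b=-21

The a coordinate reflects between -2 and 12, moving 5 per step.
  step 7: 3 → 8
  step 8: 8 → 11
  step 9: 11 → 6
  step 10: 6 → 1
The b coordinate changes by -3 each step: at step 10 it is -21.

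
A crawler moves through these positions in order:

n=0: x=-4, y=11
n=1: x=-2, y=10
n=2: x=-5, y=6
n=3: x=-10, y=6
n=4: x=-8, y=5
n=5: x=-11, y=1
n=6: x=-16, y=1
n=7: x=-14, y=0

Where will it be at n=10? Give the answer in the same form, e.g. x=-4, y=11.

x=-20, y=-5

Differencing gives (+2, -1), (-3, -4), (-5, +0), (+2, -1), (-3, -4), (-5, +0), (+2, -1). This is the pattern (+2, -1), (-3, -4), (-5, +0) repeated.
step 8: apply (-3, -4) → x=-17, y=-4
step 9: apply (-5, +0) → x=-22, y=-4
step 10: apply (+2, -1) → x=-20, y=-5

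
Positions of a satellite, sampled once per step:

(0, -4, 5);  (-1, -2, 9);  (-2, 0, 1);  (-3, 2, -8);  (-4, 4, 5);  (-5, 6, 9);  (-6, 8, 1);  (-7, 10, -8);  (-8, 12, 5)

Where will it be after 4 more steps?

(-12, 20, 5)

The first coordinate changes by -1 each step, so at step 12 it is 0 + 12·(-1) = -12.
The second coordinate changes by +2 each step, so at step 12 it is -4 + 12·(2) = 20.
The third coordinate repeats the cycle [5, 9, 1, -8] with period 4; step 12 mod 4 = 0, giving 5.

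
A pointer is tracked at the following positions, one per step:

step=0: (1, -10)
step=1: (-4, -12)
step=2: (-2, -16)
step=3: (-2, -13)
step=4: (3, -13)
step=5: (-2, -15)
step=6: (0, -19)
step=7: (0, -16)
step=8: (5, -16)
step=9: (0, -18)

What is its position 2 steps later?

(2, -19)

Step-to-step displacements: (-5, -2), (+2, -4), (+0, +3), (+5, +0), (-5, -2), (+2, -4), (+0, +3), (+5, +0), (-5, -2) — a repeating cycle of length 4.
step 10: apply (+2, -4) → (2, -22)
step 11: apply (+0, +3) → (2, -19)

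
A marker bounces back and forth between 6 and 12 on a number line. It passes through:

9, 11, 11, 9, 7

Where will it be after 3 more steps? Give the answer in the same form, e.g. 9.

11

The value travels 2 per step and bounces off the walls at 6 and 12.
  step 5: 7 → 7
  step 6: 7 → 9
  step 7: 9 → 11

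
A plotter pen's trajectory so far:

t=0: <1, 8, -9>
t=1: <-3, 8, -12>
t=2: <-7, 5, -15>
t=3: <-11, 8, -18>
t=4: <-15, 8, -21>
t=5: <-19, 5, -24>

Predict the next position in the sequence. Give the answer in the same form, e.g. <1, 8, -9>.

<-23, 8, -27>

First: linear, -4 per step → -23 at step 6.
Second: cycles through 8, 8, 5 every 3 steps. Step 6 lands at position 0 of the cycle → 8.
Third: linear, -3 per step → -27 at step 6.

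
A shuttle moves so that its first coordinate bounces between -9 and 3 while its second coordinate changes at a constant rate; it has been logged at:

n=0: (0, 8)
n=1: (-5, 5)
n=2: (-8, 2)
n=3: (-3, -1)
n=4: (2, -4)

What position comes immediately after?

The first coordinate travels 5 per step and bounces off the walls at -9 and 3.
  step 5: 2 → -1
The second coordinate changes by -3 each step: at step 5 it is -7.

(-1, -7)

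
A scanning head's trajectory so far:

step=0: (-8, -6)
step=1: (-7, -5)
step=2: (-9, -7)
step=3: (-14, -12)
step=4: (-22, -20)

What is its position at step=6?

(-47, -45)

Successive displacements: (+1, +1), (-2, -2), (-5, -5), (-8, -8) — each changes by (-3, -3).
step 5: (-22, -20) + (-11, -11) → (-33, -31)
step 6: (-33, -31) + (-14, -14) → (-47, -45)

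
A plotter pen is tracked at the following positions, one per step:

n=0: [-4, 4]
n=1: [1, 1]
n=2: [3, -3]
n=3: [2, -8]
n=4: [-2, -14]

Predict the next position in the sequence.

[-9, -21]

Taking differences between consecutive positions: [+5, -3], [+2, -4], [-1, -5], [-4, -6]. These grow by [-3, -1] each step.
step 5: [-2, -14] + [-7, -7] → [-9, -21]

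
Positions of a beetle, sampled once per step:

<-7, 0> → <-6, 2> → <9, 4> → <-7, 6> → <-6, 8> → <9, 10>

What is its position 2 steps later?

First: cycles through -7, -6, 9 every 3 steps. Step 7 lands at position 1 of the cycle → -6.
Second: linear, +2 per step → 14 at step 7.

<-6, 14>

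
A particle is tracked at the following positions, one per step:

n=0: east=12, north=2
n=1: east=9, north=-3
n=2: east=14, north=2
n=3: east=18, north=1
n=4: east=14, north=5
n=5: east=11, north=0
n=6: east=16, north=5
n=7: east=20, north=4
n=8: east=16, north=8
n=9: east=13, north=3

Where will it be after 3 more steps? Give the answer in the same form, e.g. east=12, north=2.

Differencing gives (-3, -5), (+5, +5), (+4, -1), (-4, +4), (-3, -5), (+5, +5), (+4, -1), (-4, +4), (-3, -5). This is the pattern (-3, -5), (+5, +5), (+4, -1), (-4, +4) repeated.
step 10: apply (+5, +5) → east=18, north=8
step 11: apply (+4, -1) → east=22, north=7
step 12: apply (-4, +4) → east=18, north=11

east=18, north=11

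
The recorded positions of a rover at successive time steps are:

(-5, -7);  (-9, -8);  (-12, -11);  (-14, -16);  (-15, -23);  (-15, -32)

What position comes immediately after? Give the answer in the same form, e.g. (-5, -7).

Successive displacements: (-4, -1), (-3, -3), (-2, -5), (-1, -7), (+0, -9) — each changes by (+1, -2).
step 6: (-15, -32) + (+1, -11) → (-14, -43)

(-14, -43)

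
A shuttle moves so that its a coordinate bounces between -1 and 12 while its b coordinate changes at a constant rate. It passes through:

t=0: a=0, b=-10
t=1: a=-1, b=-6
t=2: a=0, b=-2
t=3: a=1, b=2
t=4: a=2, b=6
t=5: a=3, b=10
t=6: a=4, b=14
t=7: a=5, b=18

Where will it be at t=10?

a=8, b=30

The a coordinate travels 1 per step and bounces off the walls at -1 and 12.
  step 8: 5 → 6
  step 9: 6 → 7
  step 10: 7 → 8
The b coordinate changes by +4 each step: at step 10 it is 30.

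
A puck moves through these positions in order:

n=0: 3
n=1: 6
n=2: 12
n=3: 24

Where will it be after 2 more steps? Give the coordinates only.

96

The jumps are +3, +6, +12 — a geometric progression with ratio 2.
step 4: 24 + 24 → 48
step 5: 48 + 48 → 96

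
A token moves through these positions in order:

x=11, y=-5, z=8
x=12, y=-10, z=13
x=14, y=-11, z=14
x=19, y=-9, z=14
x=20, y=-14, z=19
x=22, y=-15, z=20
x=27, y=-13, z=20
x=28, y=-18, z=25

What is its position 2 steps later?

Differencing gives (+1,-5,+5), (+2,-1,+1), (+5,+2,+0), (+1,-5,+5), (+2,-1,+1), (+5,+2,+0), (+1,-5,+5). This is the pattern (+1,-5,+5), (+2,-1,+1), (+5,+2,+0) repeated.
step 8: apply (+2,-1,+1) → x=30, y=-19, z=26
step 9: apply (+5,+2,+0) → x=35, y=-17, z=26

x=35, y=-17, z=26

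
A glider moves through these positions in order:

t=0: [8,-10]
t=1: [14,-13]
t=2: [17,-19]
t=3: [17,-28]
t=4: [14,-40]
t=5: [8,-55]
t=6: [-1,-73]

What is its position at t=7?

[-13,-94]

Successive displacements: [+6,-3], [+3,-6], [+0,-9], [-3,-12], [-6,-15], [-9,-18] — each changes by [-3,-3].
step 7: [-1,-73] + [-12,-21] → [-13,-94]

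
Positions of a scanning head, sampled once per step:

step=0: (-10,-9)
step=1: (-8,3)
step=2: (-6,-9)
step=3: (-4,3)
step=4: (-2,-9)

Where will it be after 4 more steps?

The first coordinate changes by +2 each step, so at step 8 it is -10 + 8·(2) = 6.
The second coordinate repeats the cycle [-9, 3] with period 2; step 8 mod 2 = 0, giving -9.

(6,-9)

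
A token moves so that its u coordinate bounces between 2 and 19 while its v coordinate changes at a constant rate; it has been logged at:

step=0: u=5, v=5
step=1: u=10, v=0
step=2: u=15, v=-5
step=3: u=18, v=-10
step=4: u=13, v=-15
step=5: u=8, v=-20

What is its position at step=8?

The u coordinate reflects between 2 and 19, moving 5 per step.
  step 6: 8 → 3
  step 7: 3 → 6
  step 8: 6 → 11
The v coordinate changes by -5 each step: at step 8 it is -35.

u=11, v=-35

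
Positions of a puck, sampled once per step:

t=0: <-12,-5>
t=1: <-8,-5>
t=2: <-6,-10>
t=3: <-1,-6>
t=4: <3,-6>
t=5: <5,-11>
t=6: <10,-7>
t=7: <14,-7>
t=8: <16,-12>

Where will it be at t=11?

Differencing gives <+4,+0>, <+2,-5>, <+5,+4>, <+4,+0>, <+2,-5>, <+5,+4>, <+4,+0>, <+2,-5>. This is the pattern <+4,+0>, <+2,-5>, <+5,+4> repeated.
step 9: apply <+5,+4> → <21,-8>
step 10: apply <+4,+0> → <25,-8>
step 11: apply <+2,-5> → <27,-13>

<27,-13>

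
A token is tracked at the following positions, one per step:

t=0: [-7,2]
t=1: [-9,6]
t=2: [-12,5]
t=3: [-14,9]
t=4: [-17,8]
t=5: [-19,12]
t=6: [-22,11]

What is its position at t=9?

[-29,18]

Step-to-step displacements: [-2,+4], [-3,-1], [-2,+4], [-3,-1], [-2,+4], [-3,-1] — a repeating cycle of length 2.
step 7: apply [-2,+4] → [-24,15]
step 8: apply [-3,-1] → [-27,14]
step 9: apply [-2,+4] → [-29,18]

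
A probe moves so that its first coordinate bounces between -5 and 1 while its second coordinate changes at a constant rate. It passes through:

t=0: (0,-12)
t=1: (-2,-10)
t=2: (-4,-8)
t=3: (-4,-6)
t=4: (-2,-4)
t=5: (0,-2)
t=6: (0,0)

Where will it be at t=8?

(-4,4)

The first coordinate reflects between -5 and 1, moving 2 per step.
  step 7: 0 → -2
  step 8: -2 → -4
The second coordinate changes by +2 each step: at step 8 it is 4.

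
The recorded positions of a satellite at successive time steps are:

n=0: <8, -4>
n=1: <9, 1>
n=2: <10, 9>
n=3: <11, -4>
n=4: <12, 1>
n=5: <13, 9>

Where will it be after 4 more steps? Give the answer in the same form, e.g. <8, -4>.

The first coordinate changes by +1 each step, so at step 9 it is 8 + 9·(1) = 17.
The second coordinate repeats the cycle [-4, 1, 9] with period 3; step 9 mod 3 = 0, giving -4.

<17, -4>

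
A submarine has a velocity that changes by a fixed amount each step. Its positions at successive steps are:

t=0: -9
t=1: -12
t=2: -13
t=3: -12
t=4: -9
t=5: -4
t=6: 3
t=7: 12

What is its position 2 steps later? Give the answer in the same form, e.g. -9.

First differences are -3, -1, +1, +3, +5, +7, +9; their common second difference is +2 (constant acceleration).
step 8: 12 + 11 → 23
step 9: 23 + 13 → 36

36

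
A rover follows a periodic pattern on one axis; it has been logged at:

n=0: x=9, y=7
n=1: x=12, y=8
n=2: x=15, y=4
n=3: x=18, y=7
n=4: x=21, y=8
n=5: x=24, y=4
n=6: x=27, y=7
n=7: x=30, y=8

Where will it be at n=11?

x=42, y=4

X: linear, +3 per step → 42 at step 11.
Y: cycles through 7, 8, 4 every 3 steps. Step 11 lands at position 2 of the cycle → 4.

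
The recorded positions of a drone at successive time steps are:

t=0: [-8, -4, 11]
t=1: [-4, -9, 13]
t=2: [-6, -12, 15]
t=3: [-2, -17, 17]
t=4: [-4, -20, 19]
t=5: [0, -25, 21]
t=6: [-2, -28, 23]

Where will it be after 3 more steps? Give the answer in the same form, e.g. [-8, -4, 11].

[4, -41, 29]

Step-to-step displacements: [+4, -5, +2], [-2, -3, +2], [+4, -5, +2], [-2, -3, +2], [+4, -5, +2], [-2, -3, +2] — a repeating cycle of length 2.
step 7: apply [+4, -5, +2] → [2, -33, 25]
step 8: apply [-2, -3, +2] → [0, -36, 27]
step 9: apply [+4, -5, +2] → [4, -41, 29]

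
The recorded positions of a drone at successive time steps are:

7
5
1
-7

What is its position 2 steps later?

-55

Consecutive displacements -2, -4, -8 scale by a factor of 2 each step.
step 4: -7 − 16 → -23
step 5: -23 − 32 → -55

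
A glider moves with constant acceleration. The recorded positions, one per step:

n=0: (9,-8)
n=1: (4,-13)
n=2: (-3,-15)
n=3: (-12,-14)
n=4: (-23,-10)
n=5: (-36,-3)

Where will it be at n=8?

(-87,36)

Taking differences between consecutive positions: (-5,-5), (-7,-2), (-9,+1), (-11,+4), (-13,+7). These grow by (-2,+3) each step.
step 6: (-36,-3) + (-15,+10) → (-51,7)
step 7: (-51,7) + (-17,+13) → (-68,20)
step 8: (-68,20) + (-19,+16) → (-87,36)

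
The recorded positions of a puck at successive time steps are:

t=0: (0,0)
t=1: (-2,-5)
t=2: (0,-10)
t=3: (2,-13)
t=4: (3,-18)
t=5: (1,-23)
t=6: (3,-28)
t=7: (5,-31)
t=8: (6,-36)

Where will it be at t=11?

Step-to-step displacements: (-2,-5), (+2,-5), (+2,-3), (+1,-5), (-2,-5), (+2,-5), (+2,-3), (+1,-5) — a repeating cycle of length 4.
step 9: apply (-2,-5) → (4,-41)
step 10: apply (+2,-5) → (6,-46)
step 11: apply (+2,-3) → (8,-49)

(8,-49)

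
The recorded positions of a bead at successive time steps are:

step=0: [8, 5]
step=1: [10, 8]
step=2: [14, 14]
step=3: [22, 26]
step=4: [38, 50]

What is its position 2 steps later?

[134, 194]

Step-to-step displacements: [+2, +3], [+4, +6], [+8, +12], [+16, +24]; each is 2× the previous.
step 5: [38, 50] + [+32, +48] → [70, 98]
step 6: [70, 98] + [+64, +96] → [134, 194]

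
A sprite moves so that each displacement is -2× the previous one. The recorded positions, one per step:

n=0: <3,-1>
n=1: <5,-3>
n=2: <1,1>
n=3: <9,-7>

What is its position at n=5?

Step-to-step displacements: <+2,-2>, <-4,+4>, <+8,-8>; each is -2× the previous.
step 4: <9,-7> + <-16,+16> → <-7,9>
step 5: <-7,9> + <+32,-32> → <25,-23>

<25,-23>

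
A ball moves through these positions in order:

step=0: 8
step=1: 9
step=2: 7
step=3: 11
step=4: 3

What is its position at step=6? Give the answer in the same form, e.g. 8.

-13

The jumps are +1, -2, +4, -8 — a geometric progression with ratio -2.
step 5: 3 + 16 → 19
step 6: 19 − 32 → -13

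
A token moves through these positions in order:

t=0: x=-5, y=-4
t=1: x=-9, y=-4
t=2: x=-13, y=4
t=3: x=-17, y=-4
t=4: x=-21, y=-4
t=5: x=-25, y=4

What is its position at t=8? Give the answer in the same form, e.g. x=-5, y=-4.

x=-37, y=4

X: linear, -4 per step → -37 at step 8.
Y: cycles through -4, -4, 4 every 3 steps. Step 8 lands at position 2 of the cycle → 4.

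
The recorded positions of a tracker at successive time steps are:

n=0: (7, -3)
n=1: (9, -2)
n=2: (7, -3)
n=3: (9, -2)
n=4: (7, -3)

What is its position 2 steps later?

The jumps are (+2, +1), (-2, -1), (+2, +1), (-2, -1) — a geometric progression with ratio -1.
step 5: (7, -3) + (+2, +1) → (9, -2)
step 6: (9, -2) + (-2, -1) → (7, -3)

(7, -3)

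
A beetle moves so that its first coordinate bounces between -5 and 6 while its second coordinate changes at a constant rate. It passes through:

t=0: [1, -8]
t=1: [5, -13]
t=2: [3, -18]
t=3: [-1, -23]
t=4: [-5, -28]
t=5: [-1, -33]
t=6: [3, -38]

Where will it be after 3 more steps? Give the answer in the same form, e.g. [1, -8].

The first coordinate reflects between -5 and 6, moving 4 per step.
  step 7: 3 → 5
  step 8: 5 → 1
  step 9: 1 → -3
The second coordinate changes by -5 each step: at step 9 it is -53.

[-3, -53]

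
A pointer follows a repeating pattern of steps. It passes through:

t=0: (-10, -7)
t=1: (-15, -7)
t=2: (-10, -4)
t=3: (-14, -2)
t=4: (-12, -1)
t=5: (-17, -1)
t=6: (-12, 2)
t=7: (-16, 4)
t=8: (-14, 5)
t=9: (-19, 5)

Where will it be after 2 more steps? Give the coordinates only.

(-18, 10)

The moves between consecutive positions are (-5, +0), (+5, +3), (-4, +2), (+2, +1), (-5, +0), (+5, +3), (-4, +2), (+2, +1), (-5, +0); they repeat the 4-cycle [(-5, +0), (+5, +3), (-4, +2), (+2, +1)].
step 10: apply (+5, +3) → (-14, 8)
step 11: apply (-4, +2) → (-18, 10)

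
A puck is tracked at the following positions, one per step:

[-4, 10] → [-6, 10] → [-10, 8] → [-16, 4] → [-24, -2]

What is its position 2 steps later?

[-46, -20]

Successive displacements: [-2, +0], [-4, -2], [-6, -4], [-8, -6] — each changes by [-2, -2].
step 5: [-24, -2] + [-10, -8] → [-34, -10]
step 6: [-34, -10] + [-12, -10] → [-46, -20]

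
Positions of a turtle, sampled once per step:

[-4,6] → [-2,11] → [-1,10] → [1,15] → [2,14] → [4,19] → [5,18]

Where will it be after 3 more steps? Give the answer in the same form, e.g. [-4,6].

Differencing gives [+2,+5], [+1,-1], [+2,+5], [+1,-1], [+2,+5], [+1,-1]. This is the pattern [+2,+5], [+1,-1] repeated.
step 7: apply [+2,+5] → [7,23]
step 8: apply [+1,-1] → [8,22]
step 9: apply [+2,+5] → [10,27]

[10,27]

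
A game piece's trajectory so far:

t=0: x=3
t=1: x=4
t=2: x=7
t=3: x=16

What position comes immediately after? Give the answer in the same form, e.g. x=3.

Step-to-step displacements: +1, +3, +9; each is 3× the previous.
step 4: 16 + 27 → x=43

x=43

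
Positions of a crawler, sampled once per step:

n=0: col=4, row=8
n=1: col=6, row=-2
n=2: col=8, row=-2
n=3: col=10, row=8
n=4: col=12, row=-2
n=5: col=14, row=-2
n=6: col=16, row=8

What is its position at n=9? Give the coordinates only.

The col coordinate changes by +2 each step, so at step 9 it is 4 + 9·(2) = 22.
The row coordinate repeats the cycle [8, -2, -2] with period 3; step 9 mod 3 = 0, giving 8.

col=22, row=8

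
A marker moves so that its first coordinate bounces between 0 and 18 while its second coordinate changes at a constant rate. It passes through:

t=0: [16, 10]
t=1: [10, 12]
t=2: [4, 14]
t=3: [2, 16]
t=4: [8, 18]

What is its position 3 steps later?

[10, 24]

The first coordinate travels 6 per step and bounces off the walls at 0 and 18.
  step 5: 8 → 14
  step 6: 14 → 16
  step 7: 16 → 10
The second coordinate changes by +2 each step: at step 7 it is 24.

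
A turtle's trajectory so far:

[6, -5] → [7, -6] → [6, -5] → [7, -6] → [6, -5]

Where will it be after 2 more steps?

Consecutive displacements [+1, -1], [-1, +1], [+1, -1], [-1, +1] scale by a factor of -1 each step.
step 5: [6, -5] + [+1, -1] → [7, -6]
step 6: [7, -6] + [-1, +1] → [6, -5]

[6, -5]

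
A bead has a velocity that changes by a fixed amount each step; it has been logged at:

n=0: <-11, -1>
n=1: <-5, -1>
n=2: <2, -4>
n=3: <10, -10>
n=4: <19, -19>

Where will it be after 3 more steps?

Successive displacements: <+6, +0>, <+7, -3>, <+8, -6>, <+9, -9> — each changes by <+1, -3>.
step 5: <19, -19> + <+10, -12> → <29, -31>
step 6: <29, -31> + <+11, -15> → <40, -46>
step 7: <40, -46> + <+12, -18> → <52, -64>

<52, -64>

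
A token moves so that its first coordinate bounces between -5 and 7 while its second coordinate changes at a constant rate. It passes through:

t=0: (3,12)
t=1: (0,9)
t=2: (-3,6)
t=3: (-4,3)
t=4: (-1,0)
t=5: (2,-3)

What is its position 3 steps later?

(3,-12)

The first coordinate reflects between -5 and 7, moving 3 per step.
  step 6: 2 → 5
  step 7: 5 → 6
  step 8: 6 → 3
The second coordinate changes by -3 each step: at step 8 it is -12.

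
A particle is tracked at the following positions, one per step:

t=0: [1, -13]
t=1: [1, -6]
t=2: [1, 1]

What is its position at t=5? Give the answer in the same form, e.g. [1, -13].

[1, 22]

The position changes by [+0, +7] every step.
step 3: [1, 1] + [+0, +7] → [1, 8]
step 4: [1, 8] + [+0, +7] → [1, 15]
step 5: [1, 15] + [+0, +7] → [1, 22]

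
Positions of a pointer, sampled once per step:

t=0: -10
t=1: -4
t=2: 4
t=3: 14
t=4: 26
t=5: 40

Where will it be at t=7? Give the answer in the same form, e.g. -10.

74

Successive displacements: +6, +8, +10, +12, +14 — each changes by +2.
step 6: 40 + 16 → 56
step 7: 56 + 18 → 74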